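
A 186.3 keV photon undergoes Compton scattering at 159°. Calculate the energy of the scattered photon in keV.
109.2704 keV

First convert energy to wavelength:
λ = hc/E, with hc ≈ 1239.842 keV·pm (i.e. 1239.842 eV·nm)

For E = 186.3 keV = 186300 eV:
λ = 1239.842 keV·pm / 186.3 keV
λ = 6.6551 pm

Calculate the Compton shift:
Δλ = λ_C(1 - cos(159°)) = 2.4263 × 1.9336
Δλ = 4.6915 pm

Final wavelength:
λ' = 6.6551 + 4.6915 = 11.3465 pm

Final energy:
E' = hc/λ' = 1239.842 / 11.3465 = 109.2704 keV

(Intermediate values are shown rounded; full precision is carried through to the final answer.)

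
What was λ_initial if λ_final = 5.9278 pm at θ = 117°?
2.4000 pm

From λ' = λ + Δλ, we have λ = λ' - Δλ

First calculate the Compton shift:
Δλ = λ_C(1 - cos θ)
Δλ = 2.4263 × (1 - cos(117°))
Δλ = 2.4263 × 1.4540
Δλ = 3.5278 pm

Initial wavelength:
λ = λ' - Δλ
λ = 5.9278 - 3.5278
λ = 2.4000 pm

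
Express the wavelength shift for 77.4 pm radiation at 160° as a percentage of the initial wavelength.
6.0805%

Calculate the Compton shift:
Δλ = λ_C(1 - cos(160°))
Δλ = 2.4263 × (1 - cos(160°))
Δλ = 2.4263 × 1.9397
Δλ = 4.7063 pm

Percentage change:
(Δλ/λ₀) × 100 = (4.7063/77.4) × 100
= 6.0805%

(Intermediate values are shown rounded; full precision is carried through to the final answer.)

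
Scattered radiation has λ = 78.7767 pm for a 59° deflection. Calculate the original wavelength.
77.6000 pm

From λ' = λ + Δλ, we have λ = λ' - Δλ

First calculate the Compton shift:
Δλ = λ_C(1 - cos θ)
Δλ = 2.4263 × (1 - cos(59°))
Δλ = 2.4263 × 0.4850
Δλ = 1.1767 pm

Initial wavelength:
λ = λ' - Δλ
λ = 78.7767 - 1.1767
λ = 77.6000 pm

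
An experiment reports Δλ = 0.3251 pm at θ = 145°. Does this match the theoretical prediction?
No, inconsistent

Calculate the expected shift for θ = 145°:

Δλ_expected = λ_C(1 - cos(145°))
Δλ_expected = 2.4263 × (1 - cos(145°))
Δλ_expected = 2.4263 × 1.8192
Δλ_expected = 4.4138 pm

Given shift: 0.3251 pm
Expected shift: 4.4138 pm
Difference: 4.0888 pm

The values do not match. The given shift corresponds to θ ≈ 30.0°, not 145°.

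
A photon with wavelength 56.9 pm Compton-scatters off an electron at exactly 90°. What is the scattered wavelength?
59.3263 pm

Using the Compton formula: λ' = λ + λ_C(1 − cos θ)

For θ = 90°, cos θ = 0 (exact) = 0.0000, so:
1 − cos 90° = 1 − (0) = 1.0000

Δλ = λ_C × 1.0000 = 2.4263 × 1.0000 = 2.4263 pm

λ' = 56.9 + 2.4263 = 59.3263 pm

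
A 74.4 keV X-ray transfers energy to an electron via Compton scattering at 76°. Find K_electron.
7.3956 keV

By energy conservation: K_e = E_initial - E_final

First find the scattered photon energy:
Initial wavelength: λ = hc/E = 16.6645 pm
Compton shift: Δλ = λ_C(1 - cos(76°)) = 1.8393 pm
Final wavelength: λ' = 16.6645 + 1.8393 = 18.5039 pm
Final photon energy: E' = hc/λ' = 67.0044 keV

Electron kinetic energy:
K_e = E - E' = 74.4000 - 67.0044 = 7.3956 keV

(Intermediate values are shown rounded; full precision is carried through to the final answer.)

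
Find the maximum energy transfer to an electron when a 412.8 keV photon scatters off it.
254.9813 keV

Maximum energy transfer occurs at θ = 180° (backscattering).

Initial photon: E₀ = 412.8 keV → λ₀ = 3.0035 pm

Maximum Compton shift (at 180°):
Δλ_max = 2λ_C = 2 × 2.4263 = 4.8526 pm

Final wavelength:
λ' = 3.0035 + 4.8526 = 7.8561 pm

Minimum photon energy (maximum energy to electron):
E'_min = hc/λ' = 157.8187 keV

Maximum electron kinetic energy:
K_max = E₀ - E'_min = 412.8000 - 157.8187 = 254.9813 keV

(Intermediate values are shown rounded; full precision is carried through to the final answer.)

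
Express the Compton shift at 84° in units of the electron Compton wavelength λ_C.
0.8955 λ_C

The Compton shift formula is:
Δλ = λ_C(1 - cos θ)

Dividing both sides by λ_C:
Δλ/λ_C = 1 - cos θ

For θ = 84°:
Δλ/λ_C = 1 - cos(84°)
Δλ/λ_C = 1 - 0.1045
Δλ/λ_C = 0.8955

This means the shift is 0.8955 × λ_C = 2.1727 pm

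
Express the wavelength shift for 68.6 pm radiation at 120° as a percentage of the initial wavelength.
5.3053%

Calculate the Compton shift:
Δλ = λ_C(1 - cos(120°))
Δλ = 2.4263 × (1 - cos(120°))
Δλ = 2.4263 × 1.5000
Δλ = 3.6395 pm

Percentage change:
(Δλ/λ₀) × 100 = (3.6395/68.6) × 100
= 5.3053%

(Intermediate values are shown rounded; full precision is carried through to the final answer.)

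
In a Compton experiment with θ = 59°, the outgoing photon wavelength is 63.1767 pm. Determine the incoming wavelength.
62.0000 pm

From λ' = λ + Δλ, we have λ = λ' - Δλ

First calculate the Compton shift:
Δλ = λ_C(1 - cos θ)
Δλ = 2.4263 × (1 - cos(59°))
Δλ = 2.4263 × 0.4850
Δλ = 1.1767 pm

Initial wavelength:
λ = λ' - Δλ
λ = 63.1767 - 1.1767
λ = 62.0000 pm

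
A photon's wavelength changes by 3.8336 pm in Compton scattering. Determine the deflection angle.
125.45°

From the Compton formula Δλ = λ_C(1 - cos θ), we can solve for θ:

cos θ = 1 - Δλ/λ_C

Given:
- Δλ = 3.8336 pm
- λ_C = h/(m_e·c) ≈ 2.42631024 pm

cos θ = 1 - 3.8336/2.42631024
cos θ = 1 - 1.580012
cos θ = -0.580012

θ = arccos(-0.580012)
θ = 125.45°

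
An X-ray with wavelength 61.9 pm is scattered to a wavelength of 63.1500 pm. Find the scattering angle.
61.00°

First find the wavelength shift:
Δλ = λ' - λ = 63.1500 - 61.9 = 1.2500 pm

Using Δλ = λ_C(1 - cos θ), with λ_C = h/(m_e·c) ≈ 2.42631024 pm:
cos θ = 1 - Δλ/λ_C
cos θ = 1 - 1.2500/2.42631024
cos θ = 0.484814

θ = arccos(0.484814)
θ = 61.00°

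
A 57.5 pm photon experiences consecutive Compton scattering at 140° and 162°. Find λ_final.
66.5188 pm

Apply Compton shift twice:

First scattering at θ₁ = 140°:
Δλ₁ = λ_C(1 - cos(140°))
Δλ₁ = 2.4263 × 1.7660
Δλ₁ = 4.2850 pm

After first scattering:
λ₁ = 57.5 + 4.2850 = 61.7850 pm

Second scattering at θ₂ = 162°:
Δλ₂ = λ_C(1 - cos(162°))
Δλ₂ = 2.4263 × 1.9511
Δλ₂ = 4.7339 pm

Final wavelength:
λ₂ = 61.7850 + 4.7339 = 66.5188 pm

Total shift: Δλ_total = 4.2850 + 4.7339 = 9.0188 pm

(Intermediate values are shown rounded; full precision is carried through to the final answer.)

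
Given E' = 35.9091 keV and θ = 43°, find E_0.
36.6001 keV

Convert final energy to wavelength (hc ≈ 1239.842 keV·pm):
λ' = hc/E' = 1239.842 / 35.9091 = 34.5272 pm

Calculate the Compton shift:
Δλ = λ_C(1 - cos(43°))
Δλ = 2.4263 × (1 - cos(43°))
Δλ = 0.6518 pm

Initial wavelength:
λ = λ' - Δλ = 34.5272 - 0.6518 = 33.8754 pm

Initial energy:
E = hc/λ = 1239.842 / 33.8754 = 36.6001 keV

(Intermediate values are shown rounded; full precision is carried through to the final answer.)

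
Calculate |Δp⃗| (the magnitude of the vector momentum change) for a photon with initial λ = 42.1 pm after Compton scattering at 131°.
2.7402e-23 kg·m/s

Photon momentum magnitude is p = h/λ.

Initial momentum:
p₀ = h/λ = 6.6261e-34/4.2100e-11 = 1.5739e-23 kg·m/s

After scattering:
λ' = λ + Δλ = 42.1 + 4.0181 = 46.1181 pm
p' = h/λ' = 6.6261e-34/4.6118e-11 = 1.4368e-23 kg·m/s

Momentum is a vector; the scattered photon's direction makes angle θ = 131° with the incident direction. The magnitude of the vector change Δp⃗ = p⃗₀ − p⃗' is found from the law of cosines:
|Δp⃗|² = p₀² + p'² − 2p₀p'cos θ
|Δp⃗|² = (1.5739e-23)² + (1.4368e-23)² − 2·1.5739e-23·1.4368e-23·cos(131°)
|Δp⃗| = 2.7402e-23 kg·m/s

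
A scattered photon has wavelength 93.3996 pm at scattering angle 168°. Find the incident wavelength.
88.6000 pm

From λ' = λ + Δλ, we have λ = λ' - Δλ

First calculate the Compton shift:
Δλ = λ_C(1 - cos θ)
Δλ = 2.4263 × (1 - cos(168°))
Δλ = 2.4263 × 1.9781
Δλ = 4.7996 pm

Initial wavelength:
λ = λ' - Δλ
λ = 93.3996 - 4.7996
λ = 88.6000 pm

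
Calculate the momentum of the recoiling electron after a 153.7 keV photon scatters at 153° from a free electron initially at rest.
1.3097e-22 kg·m/s

The electron is initially at rest, so by conservation of momentum:
p⃗_e = p⃗₀ − p⃗'  (incident photon momentum minus scattered photon momentum)

Photon momentum magnitudes (p = h/λ = E/c):
λ₀ = hc/E₀ = 8.0666 pm → p₀ = h/λ₀ = 8.2142e-23 kg·m/s
Δλ = λ_C(1 − cos 153°) = 4.5882 pm
λ' = 12.6548 pm → p' = h/λ' = 5.2360e-23 kg·m/s

The scattered photon makes angle θ = 153° with the incident direction, so by the law of cosines:
|p⃗_e|² = p₀² + p'² − 2p₀p'cos θ
|p⃗_e|² = (8.2142e-23)² + (5.2360e-23)² − 2·8.2142e-23·5.2360e-23·cos(153°)
|p⃗_e| = 1.3097e-22 kg·m/s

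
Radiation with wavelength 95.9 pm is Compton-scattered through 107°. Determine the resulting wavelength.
99.0357 pm

Using the Compton scattering formula:
λ' = λ + Δλ = λ + λ_C(1 - cos θ)

Given:
- Initial wavelength λ = 95.9 pm
- Scattering angle θ = 107°
- Compton wavelength λ_C ≈ 2.4263 pm

Calculate the shift:
Δλ = 2.4263 × (1 - cos(107°))
Δλ = 2.4263 × 1.2924
Δλ = 3.1357 pm

Final wavelength:
λ' = 95.9 + 3.1357 = 99.0357 pm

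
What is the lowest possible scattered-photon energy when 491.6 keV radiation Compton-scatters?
168.1216 keV (at θ = 180°)

The scattered photon has minimum energy when its wavelength is maximum, i.e., when the Compton shift Δλ = λ_C(1 − cos θ) is maximum. This occurs at θ = 180° (backscattering), giving Δλ_max = 2λ_C = 4.8526 pm.

Initial wavelength: λ₀ = hc/E₀ = 2.5221 pm
Maximum final wavelength: λ'_max = λ₀ + 2λ_C = 2.5221 + 4.8526 = 7.3747 pm
Minimum final energy: E'_min = hc/λ'_max = 168.1216 keV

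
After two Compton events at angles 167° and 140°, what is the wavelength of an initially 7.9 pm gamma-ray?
16.9754 pm

Apply Compton shift twice:

First scattering at θ₁ = 167°:
Δλ₁ = λ_C(1 - cos(167°))
Δλ₁ = 2.4263 × 1.9744
Δλ₁ = 4.7904 pm

After first scattering:
λ₁ = 7.9 + 4.7904 = 12.6904 pm

Second scattering at θ₂ = 140°:
Δλ₂ = λ_C(1 - cos(140°))
Δλ₂ = 2.4263 × 1.7660
Δλ₂ = 4.2850 pm

Final wavelength:
λ₂ = 12.6904 + 4.2850 = 16.9754 pm

Total shift: Δλ_total = 4.7904 + 4.2850 = 9.0754 pm

(Intermediate values are shown rounded; full precision is carried through to the final answer.)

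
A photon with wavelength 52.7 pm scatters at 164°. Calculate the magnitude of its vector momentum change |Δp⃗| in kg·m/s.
2.3871e-23 kg·m/s

Photon momentum magnitude is p = h/λ.

Initial momentum:
p₀ = h/λ = 6.6261e-34/5.2700e-11 = 1.2573e-23 kg·m/s

After scattering:
λ' = λ + Δλ = 52.7 + 4.7586 = 57.4586 pm
p' = h/λ' = 6.6261e-34/5.7459e-11 = 1.1532e-23 kg·m/s

Momentum is a vector; the scattered photon's direction makes angle θ = 164° with the incident direction. The magnitude of the vector change Δp⃗ = p⃗₀ − p⃗' is found from the law of cosines:
|Δp⃗|² = p₀² + p'² − 2p₀p'cos θ
|Δp⃗|² = (1.2573e-23)² + (1.1532e-23)² − 2·1.2573e-23·1.1532e-23·cos(164°)
|Δp⃗| = 2.3871e-23 kg·m/s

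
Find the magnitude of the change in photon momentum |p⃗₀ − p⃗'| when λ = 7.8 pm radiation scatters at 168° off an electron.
1.3683e-22 kg·m/s

Photon momentum magnitude is p = h/λ.

Initial momentum:
p₀ = h/λ = 6.6261e-34/7.8000e-12 = 8.4950e-23 kg·m/s

After scattering:
λ' = λ + Δλ = 7.8 + 4.7996 = 12.5996 pm
p' = h/λ' = 6.6261e-34/1.2600e-11 = 5.2590e-23 kg·m/s

Momentum is a vector; the scattered photon's direction makes angle θ = 168° with the incident direction. The magnitude of the vector change Δp⃗ = p⃗₀ − p⃗' is found from the law of cosines:
|Δp⃗|² = p₀² + p'² − 2p₀p'cos θ
|Δp⃗|² = (8.4950e-23)² + (5.2590e-23)² − 2·8.4950e-23·5.2590e-23·cos(168°)
|Δp⃗| = 1.3683e-22 kg·m/s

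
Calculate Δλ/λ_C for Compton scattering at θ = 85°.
0.9128 λ_C

The Compton shift formula is:
Δλ = λ_C(1 - cos θ)

Dividing both sides by λ_C:
Δλ/λ_C = 1 - cos θ

For θ = 85°:
Δλ/λ_C = 1 - cos(85°)
Δλ/λ_C = 1 - 0.0872
Δλ/λ_C = 0.9128

This means the shift is 0.9128 × λ_C = 2.2148 pm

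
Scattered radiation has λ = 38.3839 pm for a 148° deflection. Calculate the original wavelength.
33.9000 pm

From λ' = λ + Δλ, we have λ = λ' - Δλ

First calculate the Compton shift:
Δλ = λ_C(1 - cos θ)
Δλ = 2.4263 × (1 - cos(148°))
Δλ = 2.4263 × 1.8480
Δλ = 4.4839 pm

Initial wavelength:
λ = λ' - Δλ
λ = 38.3839 - 4.4839
λ = 33.9000 pm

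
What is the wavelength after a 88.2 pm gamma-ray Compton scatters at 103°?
91.1721 pm

Using the Compton scattering formula:
λ' = λ + Δλ = λ + λ_C(1 - cos θ)

Given:
- Initial wavelength λ = 88.2 pm
- Scattering angle θ = 103°
- Compton wavelength λ_C ≈ 2.4263 pm

Calculate the shift:
Δλ = 2.4263 × (1 - cos(103°))
Δλ = 2.4263 × 1.2250
Δλ = 2.9721 pm

Final wavelength:
λ' = 88.2 + 2.9721 = 91.1721 pm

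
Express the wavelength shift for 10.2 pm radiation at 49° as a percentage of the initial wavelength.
8.1814%

Calculate the Compton shift:
Δλ = λ_C(1 - cos(49°))
Δλ = 2.4263 × (1 - cos(49°))
Δλ = 2.4263 × 0.3439
Δλ = 0.8345 pm

Percentage change:
(Δλ/λ₀) × 100 = (0.8345/10.2) × 100
= 8.1814%

(Intermediate values are shown rounded; full precision is carried through to the final answer.)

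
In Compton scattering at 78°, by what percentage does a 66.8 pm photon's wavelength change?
2.8770%

Calculate the Compton shift:
Δλ = λ_C(1 - cos(78°))
Δλ = 2.4263 × (1 - cos(78°))
Δλ = 2.4263 × 0.7921
Δλ = 1.9219 pm

Percentage change:
(Δλ/λ₀) × 100 = (1.9219/66.8) × 100
= 2.8770%

(Intermediate values are shown rounded; full precision is carried through to the final answer.)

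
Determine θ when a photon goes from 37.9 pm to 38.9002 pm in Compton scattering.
54.00°

First find the wavelength shift:
Δλ = λ' - λ = 38.9002 - 37.9 = 1.0002 pm

Using Δλ = λ_C(1 - cos θ), with λ_C = h/(m_e·c) ≈ 2.42631024 pm:
cos θ = 1 - Δλ/λ_C
cos θ = 1 - 1.0002/2.42631024
cos θ = 0.587769

θ = arccos(0.587769)
θ = 54.00°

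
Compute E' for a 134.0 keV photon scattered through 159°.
88.9157 keV

First convert energy to wavelength:
λ = hc/E, with hc ≈ 1239.842 keV·pm (i.e. 1239.842 eV·nm)

For E = 134.0 keV = 134000 eV:
λ = 1239.842 keV·pm / 134.0 keV
λ = 9.2526 pm

Calculate the Compton shift:
Δλ = λ_C(1 - cos(159°)) = 2.4263 × 1.9336
Δλ = 4.6915 pm

Final wavelength:
λ' = 9.2526 + 4.6915 = 13.9440 pm

Final energy:
E' = hc/λ' = 1239.842 / 13.9440 = 88.9157 keV

(Intermediate values are shown rounded; full precision is carried through to the final answer.)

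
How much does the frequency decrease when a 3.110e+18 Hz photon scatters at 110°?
1.016e+17 Hz (decrease)

Convert frequency to wavelength (c = 299792458 m/s):
λ₀ = c/f₀ = 299792458/3.110e+18 = 9.6396289e-11 m = 96.3963 pm

Calculate Compton shift:
Δλ = λ_C(1 - cos(110°)) = 3.2562 pm

Final wavelength:
λ' = λ₀ + Δλ = 96.3963 + 3.2562 = 99.6524 pm

Final frequency:
f' = c/λ' = 299792458/9.9652446e-11 = 3.0083803e+18 Hz

Frequency shift (decrease):
Δf = f₀ - f' = 3.110e+18 - 3.0083803e+18 = 1.016e+17 Hz

(Intermediate values are shown rounded; full precision is carried through to the final answer.)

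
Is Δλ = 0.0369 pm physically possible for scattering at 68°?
No, inconsistent

Calculate the expected shift for θ = 68°:

Δλ_expected = λ_C(1 - cos(68°))
Δλ_expected = 2.4263 × (1 - cos(68°))
Δλ_expected = 2.4263 × 0.6254
Δλ_expected = 1.5174 pm

Given shift: 0.0369 pm
Expected shift: 1.5174 pm
Difference: 1.4805 pm

The values do not match. The given shift corresponds to θ ≈ 10.0°, not 68°.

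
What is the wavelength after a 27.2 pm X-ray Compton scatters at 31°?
27.5466 pm

Using the Compton scattering formula:
λ' = λ + Δλ = λ + λ_C(1 - cos θ)

Given:
- Initial wavelength λ = 27.2 pm
- Scattering angle θ = 31°
- Compton wavelength λ_C ≈ 2.4263 pm

Calculate the shift:
Δλ = 2.4263 × (1 - cos(31°))
Δλ = 2.4263 × 0.1428
Δλ = 0.3466 pm

Final wavelength:
λ' = 27.2 + 0.3466 = 27.5466 pm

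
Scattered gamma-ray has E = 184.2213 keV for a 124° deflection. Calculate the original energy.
420.7002 keV

Convert final energy to wavelength (hc ≈ 1239.842 keV·pm):
λ' = hc/E' = 1239.842 / 184.2213 = 6.7302 pm

Calculate the Compton shift:
Δλ = λ_C(1 - cos(124°))
Δλ = 2.4263 × (1 - cos(124°))
Δλ = 3.7831 pm

Initial wavelength:
λ = λ' - Δλ = 6.7302 - 3.7831 = 2.9471 pm

Initial energy:
E = hc/λ = 1239.842 / 2.9471 = 420.7002 keV

(Intermediate values are shown rounded; full precision is carried through to the final answer.)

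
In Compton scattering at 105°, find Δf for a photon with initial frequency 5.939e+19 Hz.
2.239e+19 Hz (decrease)

Convert frequency to wavelength (c = 299792458 m/s):
λ₀ = c/f₀ = 299792458/5.939e+19 = 5.0478609e-12 m = 5.0479 pm

Calculate Compton shift:
Δλ = λ_C(1 - cos(105°)) = 3.0543 pm

Final wavelength:
λ' = λ₀ + Δλ = 5.0479 + 3.0543 = 8.1021 pm

Final frequency:
f' = c/λ' = 299792458/8.1021464e-12 = 3.7001610e+19 Hz

Frequency shift (decrease):
Δf = f₀ - f' = 5.939e+19 - 3.7001610e+19 = 2.239e+19 Hz

(Intermediate values are shown rounded; full precision is carried through to the final answer.)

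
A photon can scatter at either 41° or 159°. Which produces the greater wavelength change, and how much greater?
159° produces the larger shift by a factor of 7.883

Calculate both shifts using Δλ = λ_C(1 - cos θ):

For θ₁ = 41°:
Δλ₁ = 2.4263 × (1 - cos(41°))
Δλ₁ = 2.4263 × 0.2453
Δλ₁ = 0.5952 pm

For θ₂ = 159°:
Δλ₂ = 2.4263 × (1 - cos(159°))
Δλ₂ = 2.4263 × 1.9336
Δλ₂ = 4.6915 pm

The 159° angle produces the larger shift.
Ratio: 4.6915/0.5952 = 7.883

(Intermediate values are shown rounded; full precision is carried through to the final answer.)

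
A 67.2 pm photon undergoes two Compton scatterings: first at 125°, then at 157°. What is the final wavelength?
75.6777 pm

Apply Compton shift twice:

First scattering at θ₁ = 125°:
Δλ₁ = λ_C(1 - cos(125°))
Δλ₁ = 2.4263 × 1.5736
Δλ₁ = 3.8180 pm

After first scattering:
λ₁ = 67.2 + 3.8180 = 71.0180 pm

Second scattering at θ₂ = 157°:
Δλ₂ = λ_C(1 - cos(157°))
Δλ₂ = 2.4263 × 1.9205
Δλ₂ = 4.6597 pm

Final wavelength:
λ₂ = 71.0180 + 4.6597 = 75.6777 pm

Total shift: Δλ_total = 3.8180 + 4.6597 = 8.4777 pm

(Intermediate values are shown rounded; full precision is carried through to the final answer.)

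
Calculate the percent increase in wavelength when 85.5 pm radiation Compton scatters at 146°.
5.1904%

Calculate the Compton shift:
Δλ = λ_C(1 - cos(146°))
Δλ = 2.4263 × (1 - cos(146°))
Δλ = 2.4263 × 1.8290
Δλ = 4.4378 pm

Percentage change:
(Δλ/λ₀) × 100 = (4.4378/85.5) × 100
= 5.1904%

(Intermediate values are shown rounded; full precision is carried through to the final answer.)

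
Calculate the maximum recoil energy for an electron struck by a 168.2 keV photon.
66.7719 keV

Maximum energy transfer occurs at θ = 180° (backscattering).

Initial photon: E₀ = 168.2 keV → λ₀ = 7.3712 pm

Maximum Compton shift (at 180°):
Δλ_max = 2λ_C = 2 × 2.4263 = 4.8526 pm

Final wavelength:
λ' = 7.3712 + 4.8526 = 12.2239 pm

Minimum photon energy (maximum energy to electron):
E'_min = hc/λ' = 101.4281 keV

Maximum electron kinetic energy:
K_max = E₀ - E'_min = 168.2000 - 101.4281 = 66.7719 keV

(Intermediate values are shown rounded; full precision is carried through to the final answer.)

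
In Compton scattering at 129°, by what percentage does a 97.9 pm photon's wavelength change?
4.0380%

Calculate the Compton shift:
Δλ = λ_C(1 - cos(129°))
Δλ = 2.4263 × (1 - cos(129°))
Δλ = 2.4263 × 1.6293
Δλ = 3.9532 pm

Percentage change:
(Δλ/λ₀) × 100 = (3.9532/97.9) × 100
= 4.0380%

(Intermediate values are shown rounded; full precision is carried through to the final answer.)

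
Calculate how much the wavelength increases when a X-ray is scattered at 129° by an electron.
3.9532 pm

Using the Compton scattering formula:
Δλ = λ_C(1 - cos θ)

where λ_C = h/(m_e·c) ≈ 2.4263 pm is the Compton wavelength of an electron.

For θ = 129°:
cos(129°) = -0.6293
1 - cos(129°) = 1.6293

Δλ = 2.4263 × 1.6293
Δλ = 3.9532 pm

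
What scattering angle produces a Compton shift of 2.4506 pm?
90.57°

From the Compton formula Δλ = λ_C(1 - cos θ), we can solve for θ:

cos θ = 1 - Δλ/λ_C

Given:
- Δλ = 2.4506 pm
- λ_C = h/(m_e·c) ≈ 2.42631024 pm

cos θ = 1 - 2.4506/2.42631024
cos θ = 1 - 1.010011
cos θ = -0.010011

θ = arccos(-0.010011)
θ = 90.57°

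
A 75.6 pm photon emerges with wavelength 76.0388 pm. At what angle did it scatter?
35.00°

First find the wavelength shift:
Δλ = λ' - λ = 76.0388 - 75.6 = 0.4388 pm

Using Δλ = λ_C(1 - cos θ), with λ_C = h/(m_e·c) ≈ 2.42631024 pm:
cos θ = 1 - Δλ/λ_C
cos θ = 1 - 0.4388/2.42631024
cos θ = 0.819149

θ = arccos(0.819149)
θ = 35.00°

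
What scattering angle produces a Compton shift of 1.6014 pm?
70.12°

From the Compton formula Δλ = λ_C(1 - cos θ), we can solve for θ:

cos θ = 1 - Δλ/λ_C

Given:
- Δλ = 1.6014 pm
- λ_C = h/(m_e·c) ≈ 2.42631024 pm

cos θ = 1 - 1.6014/2.42631024
cos θ = 1 - 0.660015
cos θ = 0.339985

θ = arccos(0.339985)
θ = 70.12°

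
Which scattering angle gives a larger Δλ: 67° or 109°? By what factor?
109° produces the larger shift by a factor of 2.176

Calculate both shifts using Δλ = λ_C(1 - cos θ):

For θ₁ = 67°:
Δλ₁ = 2.4263 × (1 - cos(67°))
Δλ₁ = 2.4263 × 0.6093
Δλ₁ = 1.4783 pm

For θ₂ = 109°:
Δλ₂ = 2.4263 × (1 - cos(109°))
Δλ₂ = 2.4263 × 1.3256
Δλ₂ = 3.2162 pm

The 109° angle produces the larger shift.
Ratio: 3.2162/1.4783 = 2.176

(Intermediate values are shown rounded; full precision is carried through to the final answer.)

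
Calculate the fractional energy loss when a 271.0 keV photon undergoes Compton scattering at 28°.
0.0584 (or 5.84%)

Calculate initial and final photon energies:

Initial: E₀ = 271.0 keV → λ₀ = 4.5751 pm
Compton shift: Δλ = 0.2840 pm
Final wavelength: λ' = 4.8591 pm
Final energy: E' = 255.1604 keV

Fractional energy loss:
(E₀ - E')/E₀ = (271.0000 - 255.1604)/271.0000
= 15.8396/271.0000
= 0.0584
= 5.84%

(Intermediate values are shown rounded; full precision is carried through to the final answer.)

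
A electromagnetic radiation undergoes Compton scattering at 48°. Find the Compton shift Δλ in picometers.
0.8028 pm

Using the Compton scattering formula:
Δλ = λ_C(1 - cos θ)

where λ_C = h/(m_e·c) ≈ 2.4263 pm is the Compton wavelength of an electron.

For θ = 48°:
cos(48°) = 0.6691
1 - cos(48°) = 0.3309

Δλ = 2.4263 × 0.3309
Δλ = 0.8028 pm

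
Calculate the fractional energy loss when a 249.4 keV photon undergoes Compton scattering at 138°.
0.4597 (or 45.97%)

Calculate initial and final photon energies:

Initial: E₀ = 249.4 keV → λ₀ = 4.9713 pm
Compton shift: Δλ = 4.2294 pm
Final wavelength: λ' = 9.2007 pm
Final energy: E' = 134.7550 keV

Fractional energy loss:
(E₀ - E')/E₀ = (249.4000 - 134.7550)/249.4000
= 114.6450/249.4000
= 0.4597
= 45.97%

(Intermediate values are shown rounded; full precision is carried through to the final answer.)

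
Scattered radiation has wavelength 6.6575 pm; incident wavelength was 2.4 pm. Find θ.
139.00°

First find the wavelength shift:
Δλ = λ' - λ = 6.6575 - 2.4 = 4.2575 pm

Using Δλ = λ_C(1 - cos θ), with λ_C = h/(m_e·c) ≈ 2.42631024 pm:
cos θ = 1 - Δλ/λ_C
cos θ = 1 - 4.2575/2.42631024
cos θ = -0.754722

θ = arccos(-0.754722)
θ = 139.00°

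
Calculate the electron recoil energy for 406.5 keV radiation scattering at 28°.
34.6270 keV

By energy conservation: K_e = E_initial - E_final

First find the scattered photon energy:
Initial wavelength: λ = hc/E = 3.0500 pm
Compton shift: Δλ = λ_C(1 - cos(28°)) = 0.2840 pm
Final wavelength: λ' = 3.0500 + 0.2840 = 3.3340 pm
Final photon energy: E' = hc/λ' = 371.8730 keV

Electron kinetic energy:
K_e = E - E' = 406.5000 - 371.8730 = 34.6270 keV

(Intermediate values are shown rounded; full precision is carried through to the final answer.)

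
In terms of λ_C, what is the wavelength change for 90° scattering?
1.0000 λ_C

The Compton shift formula is:
Δλ = λ_C(1 - cos θ)

Dividing both sides by λ_C:
Δλ/λ_C = 1 - cos θ

For θ = 90°:
Δλ/λ_C = 1 - cos(90°)
Δλ/λ_C = 1 - 0.0000
Δλ/λ_C = 1.0000

This means the shift is 1.0000 × λ_C = 2.4263 pm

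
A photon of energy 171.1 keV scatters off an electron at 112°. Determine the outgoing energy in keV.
117.1705 keV

First convert energy to wavelength:
λ = hc/E, with hc ≈ 1239.842 keV·pm (i.e. 1239.842 eV·nm)

For E = 171.1 keV = 171100 eV:
λ = 1239.842 keV·pm / 171.1 keV
λ = 7.2463 pm

Calculate the Compton shift:
Δλ = λ_C(1 - cos(112°)) = 2.4263 × 1.3746
Δλ = 3.3352 pm

Final wavelength:
λ' = 7.2463 + 3.3352 = 10.5815 pm

Final energy:
E' = hc/λ' = 1239.842 / 10.5815 = 117.1705 keV

(Intermediate values are shown rounded; full precision is carried through to the final answer.)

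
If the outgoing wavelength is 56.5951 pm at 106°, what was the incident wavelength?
53.5000 pm

From λ' = λ + Δλ, we have λ = λ' - Δλ

First calculate the Compton shift:
Δλ = λ_C(1 - cos θ)
Δλ = 2.4263 × (1 - cos(106°))
Δλ = 2.4263 × 1.2756
Δλ = 3.0951 pm

Initial wavelength:
λ = λ' - Δλ
λ = 56.5951 - 3.0951
λ = 53.5000 pm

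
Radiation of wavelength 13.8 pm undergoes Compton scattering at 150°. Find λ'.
18.3276 pm

Using the Compton formula: λ' = λ + λ_C(1 − cos θ)

For θ = 150°, cos θ = -√3/2 (exact) ≈ -0.8660, so:
1 − cos 150° = 1 − (-√3/2) ≈ 1.8660

Δλ = λ_C × 1.8660 = 2.4263 × 1.8660 = 4.5276 pm

λ' = 13.8 + 4.5276 = 18.3276 pm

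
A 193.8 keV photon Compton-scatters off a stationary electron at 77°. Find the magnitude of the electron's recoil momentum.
1.1578e-22 kg·m/s

The electron is initially at rest, so by conservation of momentum:
p⃗_e = p⃗₀ − p⃗'  (incident photon momentum minus scattered photon momentum)

Photon momentum magnitudes (p = h/λ = E/c):
λ₀ = hc/E₀ = 6.3975 pm → p₀ = h/λ₀ = 1.0357e-22 kg·m/s
Δλ = λ_C(1 − cos 77°) = 1.8805 pm
λ' = 8.2780 pm → p' = h/λ' = 8.0044e-23 kg·m/s

The scattered photon makes angle θ = 77° with the incident direction, so by the law of cosines:
|p⃗_e|² = p₀² + p'² − 2p₀p'cos θ
|p⃗_e|² = (1.0357e-22)² + (8.0044e-23)² − 2·1.0357e-22·8.0044e-23·cos(77°)
|p⃗_e| = 1.1578e-22 kg·m/s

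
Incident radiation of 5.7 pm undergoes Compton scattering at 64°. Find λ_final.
7.0627 pm

Using the Compton scattering formula:
λ' = λ + Δλ = λ + λ_C(1 - cos θ)

Given:
- Initial wavelength λ = 5.7 pm
- Scattering angle θ = 64°
- Compton wavelength λ_C ≈ 2.4263 pm

Calculate the shift:
Δλ = 2.4263 × (1 - cos(64°))
Δλ = 2.4263 × 0.5616
Δλ = 1.3627 pm

Final wavelength:
λ' = 5.7 + 1.3627 = 7.0627 pm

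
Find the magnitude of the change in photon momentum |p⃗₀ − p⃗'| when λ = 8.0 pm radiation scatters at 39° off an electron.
5.3773e-23 kg·m/s

Photon momentum magnitude is p = h/λ.

Initial momentum:
p₀ = h/λ = 6.6261e-34/8.0000e-12 = 8.2826e-23 kg·m/s

After scattering:
λ' = λ + Δλ = 8.0 + 0.5407 = 8.5407 pm
p' = h/λ' = 6.6261e-34/8.5407e-12 = 7.7582e-23 kg·m/s

Momentum is a vector; the scattered photon's direction makes angle θ = 39° with the incident direction. The magnitude of the vector change Δp⃗ = p⃗₀ − p⃗' is found from the law of cosines:
|Δp⃗|² = p₀² + p'² − 2p₀p'cos θ
|Δp⃗|² = (8.2826e-23)² + (7.7582e-23)² − 2·8.2826e-23·7.7582e-23·cos(39°)
|Δp⃗| = 5.3773e-23 kg·m/s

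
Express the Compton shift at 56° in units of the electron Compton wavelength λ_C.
0.4408 λ_C

The Compton shift formula is:
Δλ = λ_C(1 - cos θ)

Dividing both sides by λ_C:
Δλ/λ_C = 1 - cos θ

For θ = 56°:
Δλ/λ_C = 1 - cos(56°)
Δλ/λ_C = 1 - 0.5592
Δλ/λ_C = 0.4408

This means the shift is 0.4408 × λ_C = 1.0695 pm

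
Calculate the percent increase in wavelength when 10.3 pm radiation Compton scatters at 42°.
6.0506%

Calculate the Compton shift:
Δλ = λ_C(1 - cos(42°))
Δλ = 2.4263 × (1 - cos(42°))
Δλ = 2.4263 × 0.2569
Δλ = 0.6232 pm

Percentage change:
(Δλ/λ₀) × 100 = (0.6232/10.3) × 100
= 6.0506%

(Intermediate values are shown rounded; full precision is carried through to the final answer.)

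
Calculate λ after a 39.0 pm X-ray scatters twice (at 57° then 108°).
43.2809 pm

Apply Compton shift twice:

First scattering at θ₁ = 57°:
Δλ₁ = λ_C(1 - cos(57°))
Δλ₁ = 2.4263 × 0.4554
Δλ₁ = 1.1048 pm

After first scattering:
λ₁ = 39.0 + 1.1048 = 40.1048 pm

Second scattering at θ₂ = 108°:
Δλ₂ = λ_C(1 - cos(108°))
Δλ₂ = 2.4263 × 1.3090
Δλ₂ = 3.1761 pm

Final wavelength:
λ₂ = 40.1048 + 3.1761 = 43.2809 pm

Total shift: Δλ_total = 1.1048 + 3.1761 = 4.2809 pm

(Intermediate values are shown rounded; full precision is carried through to the final answer.)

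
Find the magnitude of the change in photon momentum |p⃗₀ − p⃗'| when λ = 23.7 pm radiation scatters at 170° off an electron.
5.1001e-23 kg·m/s

Photon momentum magnitude is p = h/λ.

Initial momentum:
p₀ = h/λ = 6.6261e-34/2.3700e-11 = 2.7958e-23 kg·m/s

After scattering:
λ' = λ + Δλ = 23.7 + 4.8158 = 28.5158 pm
p' = h/λ' = 6.6261e-34/2.8516e-11 = 2.3237e-23 kg·m/s

Momentum is a vector; the scattered photon's direction makes angle θ = 170° with the incident direction. The magnitude of the vector change Δp⃗ = p⃗₀ − p⃗' is found from the law of cosines:
|Δp⃗|² = p₀² + p'² − 2p₀p'cos θ
|Δp⃗|² = (2.7958e-23)² + (2.3237e-23)² − 2·2.7958e-23·2.3237e-23·cos(170°)
|Δp⃗| = 5.1001e-23 kg·m/s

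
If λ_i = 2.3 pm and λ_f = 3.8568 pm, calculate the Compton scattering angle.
69.00°

First find the wavelength shift:
Δλ = λ' - λ = 3.8568 - 2.3 = 1.5568 pm

Using Δλ = λ_C(1 - cos θ), with λ_C = h/(m_e·c) ≈ 2.42631024 pm:
cos θ = 1 - Δλ/λ_C
cos θ = 1 - 1.5568/2.42631024
cos θ = 0.358367

θ = arccos(0.358367)
θ = 69.00°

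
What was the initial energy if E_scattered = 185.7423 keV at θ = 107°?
350.3001 keV

Convert final energy to wavelength (hc ≈ 1239.842 keV·pm):
λ' = hc/E' = 1239.842 / 185.7423 = 6.6751 pm

Calculate the Compton shift:
Δλ = λ_C(1 - cos(107°))
Δλ = 2.4263 × (1 - cos(107°))
Δλ = 3.1357 pm

Initial wavelength:
λ = λ' - Δλ = 6.6751 - 3.1357 = 3.5394 pm

Initial energy:
E = hc/λ = 1239.842 / 3.5394 = 350.3001 keV

(Intermediate values are shown rounded; full precision is carried through to the final answer.)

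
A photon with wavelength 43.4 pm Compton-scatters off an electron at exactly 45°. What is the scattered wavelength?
44.1106 pm

Using the Compton formula: λ' = λ + λ_C(1 − cos θ)

For θ = 45°, cos θ = √2/2 (exact) ≈ 0.7071, so:
1 − cos 45° = 1 − (√2/2) ≈ 0.2929

Δλ = λ_C × 0.2929 = 2.4263 × 0.2929 = 0.7106 pm

λ' = 43.4 + 0.7106 = 44.1106 pm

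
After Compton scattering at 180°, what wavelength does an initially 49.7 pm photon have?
54.5526 pm

Using the Compton formula: λ' = λ + λ_C(1 − cos θ)

For θ = 180°, cos θ = -1 (exact) = -1.0000, so:
1 − cos 180° = 1 − (-1) = 2.0000

Δλ = λ_C × 2.0000 = 2.4263 × 2.0000 = 4.8526 pm

λ' = 49.7 + 4.8526 = 54.5526 pm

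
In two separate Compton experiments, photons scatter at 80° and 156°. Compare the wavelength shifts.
156° produces the larger shift by a factor of 2.316

Calculate both shifts using Δλ = λ_C(1 - cos θ):

For θ₁ = 80°:
Δλ₁ = 2.4263 × (1 - cos(80°))
Δλ₁ = 2.4263 × 0.8264
Δλ₁ = 2.0050 pm

For θ₂ = 156°:
Δλ₂ = 2.4263 × (1 - cos(156°))
Δλ₂ = 2.4263 × 1.9135
Δλ₂ = 4.6429 pm

The 156° angle produces the larger shift.
Ratio: 4.6429/2.0050 = 2.316

(Intermediate values are shown rounded; full precision is carried through to the final answer.)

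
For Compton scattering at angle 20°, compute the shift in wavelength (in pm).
0.1463 pm

Using the Compton scattering formula:
Δλ = λ_C(1 - cos θ)

where λ_C = h/(m_e·c) ≈ 2.4263 pm is the Compton wavelength of an electron.

For θ = 20°:
cos(20°) = 0.9397
1 - cos(20°) = 0.0603

Δλ = 2.4263 × 0.0603
Δλ = 0.1463 pm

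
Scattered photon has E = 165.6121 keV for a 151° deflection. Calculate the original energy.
422.0002 keV

Convert final energy to wavelength (hc ≈ 1239.842 keV·pm):
λ' = hc/E' = 1239.842 / 165.6121 = 7.4864 pm

Calculate the Compton shift:
Δλ = λ_C(1 - cos(151°))
Δλ = 2.4263 × (1 - cos(151°))
Δλ = 4.5484 pm

Initial wavelength:
λ = λ' - Δλ = 7.4864 - 4.5484 = 2.9380 pm

Initial energy:
E = hc/λ = 1239.842 / 2.9380 = 422.0002 keV

(Intermediate values are shown rounded; full precision is carried through to the final answer.)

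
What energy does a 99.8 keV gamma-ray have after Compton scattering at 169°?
71.9529 keV

First convert energy to wavelength:
λ = hc/E, with hc ≈ 1239.842 keV·pm (i.e. 1239.842 eV·nm)

For E = 99.8 keV = 99800 eV:
λ = 1239.842 keV·pm / 99.8 keV
λ = 12.4233 pm

Calculate the Compton shift:
Δλ = λ_C(1 - cos(169°)) = 2.4263 × 1.9816
Δλ = 4.8080 pm

Final wavelength:
λ' = 12.4233 + 4.8080 = 17.2313 pm

Final energy:
E' = hc/λ' = 1239.842 / 17.2313 = 71.9529 keV

(Intermediate values are shown rounded; full precision is carried through to the final answer.)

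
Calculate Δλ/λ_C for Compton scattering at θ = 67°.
0.6093 λ_C

The Compton shift formula is:
Δλ = λ_C(1 - cos θ)

Dividing both sides by λ_C:
Δλ/λ_C = 1 - cos θ

For θ = 67°:
Δλ/λ_C = 1 - cos(67°)
Δλ/λ_C = 1 - 0.3907
Δλ/λ_C = 0.6093

This means the shift is 0.6093 × λ_C = 1.4783 pm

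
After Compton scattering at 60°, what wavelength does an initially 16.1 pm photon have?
17.3132 pm

Using the Compton formula: λ' = λ + λ_C(1 − cos θ)

For θ = 60°, cos θ = 1/2 (exact) = 0.5000, so:
1 − cos 60° = 1 − (1/2) = 0.5000

Δλ = λ_C × 0.5000 = 2.4263 × 0.5000 = 1.2132 pm

λ' = 16.1 + 1.2132 = 17.3132 pm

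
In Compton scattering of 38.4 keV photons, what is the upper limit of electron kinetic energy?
5.0172 keV

Maximum energy transfer occurs at θ = 180° (backscattering).

Initial photon: E₀ = 38.4 keV → λ₀ = 32.2876 pm

Maximum Compton shift (at 180°):
Δλ_max = 2λ_C = 2 × 2.4263 = 4.8526 pm

Final wavelength:
λ' = 32.2876 + 4.8526 = 37.1402 pm

Minimum photon energy (maximum energy to electron):
E'_min = hc/λ' = 33.3828 keV

Maximum electron kinetic energy:
K_max = E₀ - E'_min = 38.4000 - 33.3828 = 5.0172 keV

(Intermediate values are shown rounded; full precision is carried through to the final answer.)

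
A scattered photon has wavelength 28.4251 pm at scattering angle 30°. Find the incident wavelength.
28.1000 pm

From λ' = λ + Δλ, we have λ = λ' - Δλ

First calculate the Compton shift:
Δλ = λ_C(1 - cos θ)
Δλ = 2.4263 × (1 - cos(30°))
Δλ = 2.4263 × 0.1340
Δλ = 0.3251 pm

Initial wavelength:
λ = λ' - Δλ
λ = 28.4251 - 0.3251
λ = 28.1000 pm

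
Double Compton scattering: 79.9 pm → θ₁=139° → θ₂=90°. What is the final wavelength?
86.5838 pm

Apply Compton shift twice:

First scattering at θ₁ = 139°:
Δλ₁ = λ_C(1 - cos(139°))
Δλ₁ = 2.4263 × 1.7547
Δλ₁ = 4.2575 pm

After first scattering:
λ₁ = 79.9 + 4.2575 = 84.1575 pm

Second scattering at θ₂ = 90°:
Δλ₂ = λ_C(1 - cos(90°))
Δλ₂ = 2.4263 × 1.0000
Δλ₂ = 2.4263 pm

Final wavelength:
λ₂ = 84.1575 + 2.4263 = 86.5838 pm

Total shift: Δλ_total = 4.2575 + 2.4263 = 6.6838 pm

(Intermediate values are shown rounded; full precision is carried through to the final answer.)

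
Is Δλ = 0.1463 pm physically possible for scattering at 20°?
Yes, consistent

Calculate the expected shift for θ = 20°:

Δλ_expected = λ_C(1 - cos(20°))
Δλ_expected = 2.4263 × (1 - cos(20°))
Δλ_expected = 2.4263 × 0.0603
Δλ_expected = 0.1463 pm

Given shift: 0.1463 pm
Expected shift: 0.1463 pm
Difference: 0.0000 pm

The values match. This is consistent with Compton scattering at the stated angle.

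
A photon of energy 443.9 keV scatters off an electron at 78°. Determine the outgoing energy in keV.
262.9615 keV

First convert energy to wavelength:
λ = hc/E, with hc ≈ 1239.842 keV·pm (i.e. 1239.842 eV·nm)

For E = 443.9 keV = 443900 eV:
λ = 1239.842 keV·pm / 443.9 keV
λ = 2.7931 pm

Calculate the Compton shift:
Δλ = λ_C(1 - cos(78°)) = 2.4263 × 0.7921
Δλ = 1.9219 pm

Final wavelength:
λ' = 2.7931 + 1.9219 = 4.7149 pm

Final energy:
E' = hc/λ' = 1239.842 / 4.7149 = 262.9615 keV

(Intermediate values are shown rounded; full precision is carried through to the final answer.)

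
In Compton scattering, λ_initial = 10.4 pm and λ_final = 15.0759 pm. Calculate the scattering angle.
158.00°

First find the wavelength shift:
Δλ = λ' - λ = 15.0759 - 10.4 = 4.6759 pm

Using Δλ = λ_C(1 - cos θ), with λ_C = h/(m_e·c) ≈ 2.42631024 pm:
cos θ = 1 - Δλ/λ_C
cos θ = 1 - 4.6759/2.42631024
cos θ = -0.927165

θ = arccos(-0.927165)
θ = 158.00°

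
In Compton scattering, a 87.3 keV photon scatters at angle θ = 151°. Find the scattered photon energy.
66.1232 keV

First convert energy to wavelength:
λ = hc/E, with hc ≈ 1239.842 keV·pm (i.e. 1239.842 eV·nm)

For E = 87.3 keV = 87300 eV:
λ = 1239.842 keV·pm / 87.3 keV
λ = 14.2021 pm

Calculate the Compton shift:
Δλ = λ_C(1 - cos(151°)) = 2.4263 × 1.8746
Δλ = 4.5484 pm

Final wavelength:
λ' = 14.2021 + 4.5484 = 18.7505 pm

Final energy:
E' = hc/λ' = 1239.842 / 18.7505 = 66.1232 keV

(Intermediate values are shown rounded; full precision is carried through to the final answer.)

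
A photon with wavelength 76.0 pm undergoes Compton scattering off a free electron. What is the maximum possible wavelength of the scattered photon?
80.8526 pm (at θ = 180°)

The Compton shift is Δλ = λ_C(1 − cos θ).

Since cos θ ranges from −1 to 1, the factor (1 − cos θ) ranges from 0 to 2; the maximum shift occurs at θ = 180° (backscattering):
Δλ_max = 2λ_C = 2 × 2.4263 pm = 4.8526 pm

Maximum scattered wavelength:
λ'_max = λ₀ + Δλ_max = 76.0 + 4.8526 = 80.8526 pm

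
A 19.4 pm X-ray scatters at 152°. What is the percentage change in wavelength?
23.5496%

Calculate the Compton shift:
Δλ = λ_C(1 - cos(152°))
Δλ = 2.4263 × (1 - cos(152°))
Δλ = 2.4263 × 1.8829
Δλ = 4.5686 pm

Percentage change:
(Δλ/λ₀) × 100 = (4.5686/19.4) × 100
= 23.5496%

(Intermediate values are shown rounded; full precision is carried through to the final answer.)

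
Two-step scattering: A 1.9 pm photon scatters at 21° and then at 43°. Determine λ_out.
2.7130 pm

Apply Compton shift twice:

First scattering at θ₁ = 21°:
Δλ₁ = λ_C(1 - cos(21°))
Δλ₁ = 2.4263 × 0.0664
Δλ₁ = 0.1612 pm

After first scattering:
λ₁ = 1.9 + 0.1612 = 2.0612 pm

Second scattering at θ₂ = 43°:
Δλ₂ = λ_C(1 - cos(43°))
Δλ₂ = 2.4263 × 0.2686
Δλ₂ = 0.6518 pm

Final wavelength:
λ₂ = 2.0612 + 0.6518 = 2.7130 pm

Total shift: Δλ_total = 0.1612 + 0.6518 = 0.8130 pm

(Intermediate values are shown rounded; full precision is carried through to the final answer.)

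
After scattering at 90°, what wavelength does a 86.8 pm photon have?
89.2263 pm

Using the Compton scattering formula:
λ' = λ + Δλ = λ + λ_C(1 - cos θ)

Given:
- Initial wavelength λ = 86.8 pm
- Scattering angle θ = 90°
- Compton wavelength λ_C ≈ 2.4263 pm

Calculate the shift:
Δλ = 2.4263 × (1 - cos(90°))
Δλ = 2.4263 × 1.0000
Δλ = 2.4263 pm

Final wavelength:
λ' = 86.8 + 2.4263 = 89.2263 pm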